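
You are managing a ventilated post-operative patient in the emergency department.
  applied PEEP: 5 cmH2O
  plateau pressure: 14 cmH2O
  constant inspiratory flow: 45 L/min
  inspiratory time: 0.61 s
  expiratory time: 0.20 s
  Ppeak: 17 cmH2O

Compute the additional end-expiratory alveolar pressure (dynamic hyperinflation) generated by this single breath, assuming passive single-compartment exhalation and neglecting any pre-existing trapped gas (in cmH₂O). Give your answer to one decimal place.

3.4

Flow: 45 L/min ÷ 60 = 0.75 L/s.
Vt = flow × Ti = 0.75 L/s × 0.61 s × 1000 mL/L = 457.5 mL.
R = (PIP − Pplat)/V̇ = (17 − 14) / 0.75 = 3.0/0.75 = 4.0 cmH2O·s/L.
C = Vt/(Pplat − PEEP) = 457.5 / (14 − 5) = 457.5/9.0 = 50.833 mL/cmH2O.
τ = R × C = 4.0 × 0.05083 L/cmH2O = 0.2033 s.
Fraction remaining = e^(−Te/τ) = e^(−0.20/0.2033) = 0.3739; trapped volume = 457.5 × 0.3739 = 171.06 mL.
Additional alveolar pressure from trapping ≈ V_trapped / C = 171.06 / 50.833 = 3.365 cmH2O.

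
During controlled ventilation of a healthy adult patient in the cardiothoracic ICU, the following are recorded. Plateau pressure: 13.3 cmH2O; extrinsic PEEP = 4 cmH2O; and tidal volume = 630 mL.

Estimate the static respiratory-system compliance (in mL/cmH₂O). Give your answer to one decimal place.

Cstat = Vt / (Pplat − PEEP) = 630 / (13.3 − 4) = 630 / 9.3 = 67.742 mL/cmH2O.

67.7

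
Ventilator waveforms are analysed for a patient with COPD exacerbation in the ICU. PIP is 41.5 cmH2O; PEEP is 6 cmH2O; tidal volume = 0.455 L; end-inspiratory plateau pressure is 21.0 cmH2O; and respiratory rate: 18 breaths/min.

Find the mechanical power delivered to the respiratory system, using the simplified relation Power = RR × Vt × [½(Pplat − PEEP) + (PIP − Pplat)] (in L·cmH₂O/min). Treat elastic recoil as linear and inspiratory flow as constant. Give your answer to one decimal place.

Per-breath work = Vt × [½(Pplat−PEEP) + (PIP−Pplat)] = 0.455 × [0.5×15.0 + 20.5] = 0.455 × 28.0 = 12.74 L·cmH2O.
Power = 18 × 12.74 = 229.32 L·cmH2O/min.

229.3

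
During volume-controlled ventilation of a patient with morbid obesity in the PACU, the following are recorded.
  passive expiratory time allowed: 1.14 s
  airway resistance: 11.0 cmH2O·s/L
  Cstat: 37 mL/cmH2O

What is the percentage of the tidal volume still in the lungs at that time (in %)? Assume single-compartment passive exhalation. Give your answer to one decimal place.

τ = R × C = 11.0 × 37 mL/cmH2O = 11.0 × 0.037 L/cmH2O = 0.407 s.
Passive exhalation: V(t)/V₀ = e^(−t/τ) = e^(−1.14/0.407) = 0.06075.
Fraction remaining = 0.06075 → 6.075%.

6.1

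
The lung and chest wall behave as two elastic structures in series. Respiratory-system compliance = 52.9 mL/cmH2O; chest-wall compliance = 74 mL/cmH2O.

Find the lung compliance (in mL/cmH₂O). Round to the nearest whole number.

1/CL = 1/Crs − 1/Ccw.
1/CL = 1/52.9 − 1/74 = 0.00539.
CL = 185.53 mL/cmH2O.

186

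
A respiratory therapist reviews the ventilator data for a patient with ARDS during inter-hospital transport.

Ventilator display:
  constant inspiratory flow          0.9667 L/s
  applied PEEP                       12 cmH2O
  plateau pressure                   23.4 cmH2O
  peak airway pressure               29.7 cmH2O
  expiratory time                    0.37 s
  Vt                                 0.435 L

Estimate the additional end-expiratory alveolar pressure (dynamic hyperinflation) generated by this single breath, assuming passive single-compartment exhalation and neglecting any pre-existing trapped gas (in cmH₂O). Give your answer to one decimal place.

R = (PIP − Pplat)/V̇ = (29.7 − 23.4) / 0.9667 = 6.3/0.9667 = 6.517 cmH2O·s/L.
C = Vt/(Pplat − PEEP) = 435.0 / (23.4 − 12) = 435.0/11.4 = 38.158 mL/cmH2O.
τ = R × C = 6.517 × 0.03816 L/cmH2O = 0.2487 s.
Fraction remaining = e^(−Te/τ) = e^(−0.37/0.2487) = 0.2259; trapped volume = 435.0 × 0.2259 = 98.267 mL.
Additional alveolar pressure from trapping ≈ V_trapped / C = 98.267 / 38.158 = 2.575 cmH2O.

2.6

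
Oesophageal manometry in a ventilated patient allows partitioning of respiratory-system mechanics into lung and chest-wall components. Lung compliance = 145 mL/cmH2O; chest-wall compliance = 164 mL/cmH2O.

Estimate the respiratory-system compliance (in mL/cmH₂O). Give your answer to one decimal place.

77.0

Lung and chest wall are elastances in series: 1/Crs = 1/CL + 1/Ccw.
1/Crs = 1/145 + 1/164 = 0.01299.
Crs = 76.982 mL/cmH2O.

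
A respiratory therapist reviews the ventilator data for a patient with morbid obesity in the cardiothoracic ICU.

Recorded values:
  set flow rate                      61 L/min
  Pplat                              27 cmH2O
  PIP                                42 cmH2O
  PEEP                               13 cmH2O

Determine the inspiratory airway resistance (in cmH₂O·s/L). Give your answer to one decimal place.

Flow: 61 L/min ÷ 60 = 1.0167 L/s.
Raw = (PIP − Pplat) / flow = (42 − 27) / 1.0167 = 15.0 / 1.0167 = 14.754 cmH2O·s/L.

14.8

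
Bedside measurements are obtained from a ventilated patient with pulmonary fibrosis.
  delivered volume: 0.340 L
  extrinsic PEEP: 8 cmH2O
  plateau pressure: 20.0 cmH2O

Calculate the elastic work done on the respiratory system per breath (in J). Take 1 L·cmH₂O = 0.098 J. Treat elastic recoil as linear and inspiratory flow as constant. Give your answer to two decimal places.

Elastic work ≈ ½ × (Pplat − PEEP) × Vt = 0.5 × (20.0 − 8) × 0.340 L = 0.5 × 12.0 × 0.340 = 2.04 L·cmH2O.
× 0.098 J/(L·cmH2O) → 0.1999 J.

0.20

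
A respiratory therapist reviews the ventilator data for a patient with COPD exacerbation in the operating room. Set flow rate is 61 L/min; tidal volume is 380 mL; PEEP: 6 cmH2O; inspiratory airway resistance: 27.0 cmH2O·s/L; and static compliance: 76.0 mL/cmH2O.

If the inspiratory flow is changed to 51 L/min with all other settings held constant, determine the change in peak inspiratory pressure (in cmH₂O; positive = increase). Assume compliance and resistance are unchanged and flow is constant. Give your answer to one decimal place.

-4.5

Flow: 61 L/min ÷ 60 = 1.0167 L/s.
New flow: 51 L/min ÷ 60 = 0.85 L/s.
PIP = Vt/C + R·V̇ + PEEP (constant-flow equation of motion).
Only the resistive term changes: ΔPIP = R × ΔV̇ = 27.0 × (0.85 − 1.0167) = 27.0 × -0.1667 = -4.501 cmH2O.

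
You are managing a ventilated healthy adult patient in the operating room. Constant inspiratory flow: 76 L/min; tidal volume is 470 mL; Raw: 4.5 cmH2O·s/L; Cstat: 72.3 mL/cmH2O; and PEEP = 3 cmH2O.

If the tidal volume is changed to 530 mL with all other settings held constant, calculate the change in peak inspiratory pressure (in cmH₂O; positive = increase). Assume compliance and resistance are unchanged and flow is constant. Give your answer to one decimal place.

0.8

PIP = Vt/C + R·V̇ + PEEP (constant-flow equation of motion).
Only the elastic term changes: ΔPIP = ΔVt / C = (530 − 470) / 72.3 = 0.8299 cmH2O.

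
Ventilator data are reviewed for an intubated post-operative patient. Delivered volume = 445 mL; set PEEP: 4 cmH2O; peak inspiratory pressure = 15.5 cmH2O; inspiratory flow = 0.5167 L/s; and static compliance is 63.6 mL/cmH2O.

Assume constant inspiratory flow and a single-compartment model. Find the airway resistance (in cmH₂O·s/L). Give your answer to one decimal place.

Equation of motion (constant flow): PIP = Vt/C + R·V̇ + PEEP.
R·V̇ = PIP − Vt/C − PEEP = 15.5 − 445/63.6 − 4 = 15.5 − 6.997 − 4 = 4.503 cmH2O.
R = 4.503 / 0.5167 = 8.715 cmH2O·s/L.

8.7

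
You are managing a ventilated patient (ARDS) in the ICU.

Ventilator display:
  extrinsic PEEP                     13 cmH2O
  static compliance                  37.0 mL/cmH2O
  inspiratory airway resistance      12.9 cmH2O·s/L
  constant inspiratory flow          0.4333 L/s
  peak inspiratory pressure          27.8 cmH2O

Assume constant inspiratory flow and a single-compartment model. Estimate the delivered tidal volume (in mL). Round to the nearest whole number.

Equation of motion (constant flow): PIP = Vt/C + R·V̇ + PEEP.
Vt/C = PIP − R·V̇ − PEEP = 27.8 − 5.59 − 13 = 9.21 cmH2O.
Vt = C × 9.21 = 37.0 × 9.21 = 340.77 mL.

341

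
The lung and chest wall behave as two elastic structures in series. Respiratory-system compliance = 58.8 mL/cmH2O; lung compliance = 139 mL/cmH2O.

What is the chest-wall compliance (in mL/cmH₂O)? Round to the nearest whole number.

1/Ccw = 1/Crs − 1/CL.
1/Ccw = 1/58.8 − 1/139 = 0.009813.
Ccw = 101.91 mL/cmH2O.

102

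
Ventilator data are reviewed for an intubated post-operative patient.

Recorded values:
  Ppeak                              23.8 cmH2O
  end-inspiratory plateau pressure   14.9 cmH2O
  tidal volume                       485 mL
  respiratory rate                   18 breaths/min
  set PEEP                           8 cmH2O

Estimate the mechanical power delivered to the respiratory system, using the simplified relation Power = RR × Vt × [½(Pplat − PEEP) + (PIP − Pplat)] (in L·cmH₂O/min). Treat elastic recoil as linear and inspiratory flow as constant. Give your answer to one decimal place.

Per-breath work = Vt × [½(Pplat−PEEP) + (PIP−Pplat)] = 0.485 × [0.5×6.9 + 8.9] = 0.485 × 12.35 = 5.99 L·cmH2O.
Power = 18 × 5.99 = 107.82 L·cmH2O/min.

107.8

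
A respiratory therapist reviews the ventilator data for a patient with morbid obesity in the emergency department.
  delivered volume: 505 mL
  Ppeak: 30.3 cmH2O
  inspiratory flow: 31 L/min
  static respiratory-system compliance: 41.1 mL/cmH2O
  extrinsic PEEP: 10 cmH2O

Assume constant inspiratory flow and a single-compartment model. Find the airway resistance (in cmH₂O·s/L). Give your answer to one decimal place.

Flow: 31 L/min ÷ 60 = 0.5167 L/s.
Equation of motion (constant flow): PIP = Vt/C + R·V̇ + PEEP.
R·V̇ = PIP − Vt/C − PEEP = 30.3 − 505/41.1 − 10 = 30.3 − 12.287 − 10 = 8.013 cmH2O.
R = 8.013 / 0.5167 = 15.508 cmH2O·s/L.

15.5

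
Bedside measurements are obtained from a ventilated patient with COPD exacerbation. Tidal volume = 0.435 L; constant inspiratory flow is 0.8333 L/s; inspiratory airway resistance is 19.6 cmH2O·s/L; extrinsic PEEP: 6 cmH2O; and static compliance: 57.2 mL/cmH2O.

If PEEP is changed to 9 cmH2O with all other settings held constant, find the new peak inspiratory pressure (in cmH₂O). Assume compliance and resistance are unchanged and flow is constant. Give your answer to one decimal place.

32.9

PIP = Vt/C + R·V̇ + PEEP (constant-flow equation of motion).
Only the baseline term changes: ΔPIP = ΔPEEP = 9 − 6 = 3.0 cmH2O.
Original PIP = 435/57.2 + 19.6×0.8333 + 6 = 29.938 cmH2O; new PIP = 29.938 + (3.0) = 32.938 cmH2O.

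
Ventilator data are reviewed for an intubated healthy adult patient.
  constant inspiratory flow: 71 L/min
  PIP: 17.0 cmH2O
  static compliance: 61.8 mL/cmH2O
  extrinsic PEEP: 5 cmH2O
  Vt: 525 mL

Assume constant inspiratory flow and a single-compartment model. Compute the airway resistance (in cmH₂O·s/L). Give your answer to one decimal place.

Flow: 71 L/min ÷ 60 = 1.1833 L/s.
Equation of motion (constant flow): PIP = Vt/C + R·V̇ + PEEP.
R·V̇ = PIP − Vt/C − PEEP = 17.0 − 525/61.8 − 5 = 17.0 − 8.495 − 5 = 3.505 cmH2O.
R = 3.505 / 1.1833 = 2.962 cmH2O·s/L.

3.0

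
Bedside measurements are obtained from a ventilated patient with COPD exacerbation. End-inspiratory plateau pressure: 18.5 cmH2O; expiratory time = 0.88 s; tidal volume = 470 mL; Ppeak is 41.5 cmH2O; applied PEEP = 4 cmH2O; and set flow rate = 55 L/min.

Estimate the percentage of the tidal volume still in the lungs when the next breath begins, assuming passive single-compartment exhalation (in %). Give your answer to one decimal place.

33.9

Flow: 55 L/min ÷ 60 = 0.9167 L/s.
R = (PIP − Pplat)/V̇ = (41.5 − 18.5) / 0.9167 = 23.0/0.9167 = 25.09 cmH2O·s/L.
C = Vt/(Pplat − PEEP) = 470.0 / (18.5 − 4) = 470.0/14.5 = 32.414 mL/cmH2O.
τ = R × C = 25.09 × 0.03241 L/cmH2O = 0.8132 s.
Fraction remaining at end-expiration = e^(−Te/τ) = e^(−0.88/0.8132) = 0.3389 → 33.89%.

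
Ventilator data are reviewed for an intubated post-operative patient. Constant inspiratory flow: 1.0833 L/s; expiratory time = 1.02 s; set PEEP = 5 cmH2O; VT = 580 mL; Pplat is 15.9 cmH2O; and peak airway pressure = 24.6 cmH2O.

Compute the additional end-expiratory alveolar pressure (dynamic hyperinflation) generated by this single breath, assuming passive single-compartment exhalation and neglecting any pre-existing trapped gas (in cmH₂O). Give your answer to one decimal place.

R = (PIP − Pplat)/V̇ = (24.6 − 15.9) / 1.0833 = 8.7/1.0833 = 8.031 cmH2O·s/L.
C = Vt/(Pplat − PEEP) = 580.0 / (15.9 − 5) = 580.0/10.9 = 53.211 mL/cmH2O.
τ = R × C = 8.031 × 0.05321 L/cmH2O = 0.4273 s.
Fraction remaining = e^(−Te/τ) = e^(−1.02/0.4273) = 0.0919; trapped volume = 580.0 × 0.0919 = 53.302 mL.
Additional alveolar pressure from trapping ≈ V_trapped / C = 53.302 / 53.211 = 1.002 cmH2O.

1.0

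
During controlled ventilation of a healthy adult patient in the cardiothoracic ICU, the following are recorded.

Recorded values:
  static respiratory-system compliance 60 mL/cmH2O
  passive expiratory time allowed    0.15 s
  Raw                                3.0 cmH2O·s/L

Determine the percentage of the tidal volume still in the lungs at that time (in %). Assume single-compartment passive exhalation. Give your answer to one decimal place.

τ = R × C = 3.0 × 60 mL/cmH2O = 3.0 × 0.060 L/cmH2O = 0.18 s.
Passive exhalation: V(t)/V₀ = e^(−t/τ) = e^(−0.15/0.18) = 0.4346.
Fraction remaining = 0.4346 → 43.46%.

43.5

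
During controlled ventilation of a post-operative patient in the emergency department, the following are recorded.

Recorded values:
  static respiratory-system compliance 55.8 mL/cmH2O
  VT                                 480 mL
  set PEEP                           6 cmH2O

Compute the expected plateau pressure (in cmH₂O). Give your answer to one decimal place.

14.6

Pplat = PEEP + Vt / Cstat = 6 + 480 / 55.8 = 6 + 8.602 = 14.602 cmH2O.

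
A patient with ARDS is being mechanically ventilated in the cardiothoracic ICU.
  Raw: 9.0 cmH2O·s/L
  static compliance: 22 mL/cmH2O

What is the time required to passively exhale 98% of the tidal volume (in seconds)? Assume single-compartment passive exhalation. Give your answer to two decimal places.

τ = R × C = 9.0 × 22 mL/cmH2O = 9.0 × 0.022 L/cmH2O = 0.198 s.
Exhaled fraction f = 1 − e^(−t/τ) → t = −τ·ln(1 − f) = −0.198·ln(0.02) = 0.7746 s.

0.77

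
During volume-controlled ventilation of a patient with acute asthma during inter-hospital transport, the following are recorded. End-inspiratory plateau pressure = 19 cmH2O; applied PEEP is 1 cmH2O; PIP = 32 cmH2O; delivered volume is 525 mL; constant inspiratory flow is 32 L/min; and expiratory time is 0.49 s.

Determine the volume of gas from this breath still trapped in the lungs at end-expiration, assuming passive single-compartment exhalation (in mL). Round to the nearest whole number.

264

Flow: 32 L/min ÷ 60 = 0.5333 L/s.
R = (PIP − Pplat)/V̇ = (32 − 19) / 0.5333 = 13.0/0.5333 = 24.377 cmH2O·s/L.
C = Vt/(Pplat − PEEP) = 525.0 / (19 − 1) = 525.0/18.0 = 29.167 mL/cmH2O.
τ = R × C = 24.377 × 0.02917 L/cmH2O = 0.7111 s.
Fraction remaining = e^(−Te/τ) = e^(−0.49/0.7111) = 0.502.
Trapped volume = 525.0 × 0.502 = 263.55 mL.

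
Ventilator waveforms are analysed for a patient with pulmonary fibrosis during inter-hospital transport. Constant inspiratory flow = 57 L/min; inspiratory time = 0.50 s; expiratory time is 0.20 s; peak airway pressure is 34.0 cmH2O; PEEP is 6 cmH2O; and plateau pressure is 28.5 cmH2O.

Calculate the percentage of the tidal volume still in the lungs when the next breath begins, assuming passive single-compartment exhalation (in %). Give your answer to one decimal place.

Flow: 57 L/min ÷ 60 = 0.95 L/s.
Vt = flow × Ti = 0.95 L/s × 0.50 s × 1000 mL/L = 475.0 mL.
R = (PIP − Pplat)/V̇ = (34.0 − 28.5) / 0.95 = 5.5/0.95 = 5.789 cmH2O·s/L.
C = Vt/(Pplat − PEEP) = 475.0 / (28.5 − 6) = 475.0/22.5 = 21.111 mL/cmH2O.
τ = R × C = 5.789 × 0.02111 L/cmH2O = 0.1222 s.
Fraction remaining at end-expiration = e^(−Te/τ) = e^(−0.20/0.1222) = 0.1946 → 19.46%.

19.5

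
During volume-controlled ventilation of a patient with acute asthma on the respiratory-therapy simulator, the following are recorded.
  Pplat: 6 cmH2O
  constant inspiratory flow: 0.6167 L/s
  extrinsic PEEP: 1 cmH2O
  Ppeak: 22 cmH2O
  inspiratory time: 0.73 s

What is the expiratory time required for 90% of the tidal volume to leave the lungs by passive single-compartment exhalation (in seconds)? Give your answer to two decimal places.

Vt = flow × Ti = 0.6167 L/s × 0.73 s × 1000 mL/L = 450.19 mL.
R = (PIP − Pplat)/V̇ = (22 − 6) / 0.6167 = 16.0/0.6167 = 25.945 cmH2O·s/L.
C = Vt/(Pplat − PEEP) = 450.19 / (6 − 1) = 450.19/5.0 = 90.038 mL/cmH2O.
τ = R × C = 25.945 × 0.09004 L/cmH2O = 2.336 s.
t = −τ·ln(1 − 0.90) = −2.336·ln(0.1) = 5.379 s.

5.38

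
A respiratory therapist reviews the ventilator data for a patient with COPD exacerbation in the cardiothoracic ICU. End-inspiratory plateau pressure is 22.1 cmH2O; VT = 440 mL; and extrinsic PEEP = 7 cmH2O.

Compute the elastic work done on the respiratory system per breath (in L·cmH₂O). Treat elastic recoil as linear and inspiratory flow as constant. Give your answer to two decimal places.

Elastic work ≈ ½ × (Pplat − PEEP) × Vt = 0.5 × (22.1 − 7) × 0.440 L = 0.5 × 15.1 × 0.440 = 3.322 L·cmH2O.

3.32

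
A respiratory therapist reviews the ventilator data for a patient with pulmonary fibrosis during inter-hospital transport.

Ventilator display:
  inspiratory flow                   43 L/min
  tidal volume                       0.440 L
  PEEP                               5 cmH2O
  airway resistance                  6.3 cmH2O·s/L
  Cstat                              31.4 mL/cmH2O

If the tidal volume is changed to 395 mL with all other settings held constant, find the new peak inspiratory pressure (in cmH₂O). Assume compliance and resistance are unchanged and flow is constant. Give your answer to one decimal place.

Flow: 43 L/min ÷ 60 = 0.7167 L/s.
PIP = Vt/C + R·V̇ + PEEP (constant-flow equation of motion).
Only the elastic term changes: ΔPIP = ΔVt / C = (395 − 440) / 31.4 = -1.433 cmH2O.
Original PIP = 440/31.4 + 6.3×0.7167 + 5 = 23.528 cmH2O; new PIP = 23.528 + (-1.433) = 22.095 cmH2O.

22.1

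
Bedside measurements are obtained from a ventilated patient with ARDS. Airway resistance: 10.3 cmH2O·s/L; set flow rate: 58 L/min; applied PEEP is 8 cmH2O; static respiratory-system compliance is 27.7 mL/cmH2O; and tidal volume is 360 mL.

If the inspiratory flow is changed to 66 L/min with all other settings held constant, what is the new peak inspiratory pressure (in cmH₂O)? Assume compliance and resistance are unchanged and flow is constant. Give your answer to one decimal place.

32.3

Flow: 58 L/min ÷ 60 = 0.9667 L/s.
New flow: 66 L/min ÷ 60 = 1.1 L/s.
PIP = Vt/C + R·V̇ + PEEP (constant-flow equation of motion).
Only the resistive term changes: ΔPIP = R × ΔV̇ = 10.3 × (1.1 − 0.9667) = 10.3 × 0.1333 = 1.373 cmH2O.
Original PIP = 360/27.7 + 10.3×0.9667 + 8 = 30.953 cmH2O; new PIP = 30.953 + (1.373) = 32.326 cmH2O.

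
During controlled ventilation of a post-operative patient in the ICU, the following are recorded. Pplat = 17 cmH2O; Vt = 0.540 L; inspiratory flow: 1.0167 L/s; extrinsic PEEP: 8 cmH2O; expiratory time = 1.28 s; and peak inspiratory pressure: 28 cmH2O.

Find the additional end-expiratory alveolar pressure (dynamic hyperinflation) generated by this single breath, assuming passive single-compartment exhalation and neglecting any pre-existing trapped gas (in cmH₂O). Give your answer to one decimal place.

1.3

R = (PIP − Pplat)/V̇ = (28 − 17) / 1.0167 = 11.0/1.0167 = 10.819 cmH2O·s/L.
C = Vt/(Pplat − PEEP) = 540.0 / (17 − 8) = 540.0/9.0 = 60.0 mL/cmH2O.
τ = R × C = 10.819 × 0.06 L/cmH2O = 0.6491 s.
Fraction remaining = e^(−Te/τ) = e^(−1.28/0.6491) = 0.1392; trapped volume = 540.0 × 0.1392 = 75.168 mL.
Additional alveolar pressure from trapping ≈ V_trapped / C = 75.168 / 60.0 = 1.253 cmH2O.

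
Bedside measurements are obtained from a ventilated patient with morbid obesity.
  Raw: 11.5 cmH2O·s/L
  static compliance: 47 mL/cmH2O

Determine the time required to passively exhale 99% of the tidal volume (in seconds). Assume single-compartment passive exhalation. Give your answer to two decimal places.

2.49

τ = R × C = 11.5 × 47 mL/cmH2O = 11.5 × 0.047 L/cmH2O = 0.5405 s.
Exhaled fraction f = 1 − e^(−t/τ) → t = −τ·ln(1 − f) = −0.5405·ln(0.01) = 2.489 s.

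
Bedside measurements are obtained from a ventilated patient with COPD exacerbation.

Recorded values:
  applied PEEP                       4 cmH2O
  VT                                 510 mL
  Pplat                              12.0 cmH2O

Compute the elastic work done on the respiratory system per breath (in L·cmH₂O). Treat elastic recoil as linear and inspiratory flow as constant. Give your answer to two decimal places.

2.04

Elastic work ≈ ½ × (Pplat − PEEP) × Vt = 0.5 × (12.0 − 4) × 0.510 L = 0.5 × 8.0 × 0.510 = 2.04 L·cmH2O.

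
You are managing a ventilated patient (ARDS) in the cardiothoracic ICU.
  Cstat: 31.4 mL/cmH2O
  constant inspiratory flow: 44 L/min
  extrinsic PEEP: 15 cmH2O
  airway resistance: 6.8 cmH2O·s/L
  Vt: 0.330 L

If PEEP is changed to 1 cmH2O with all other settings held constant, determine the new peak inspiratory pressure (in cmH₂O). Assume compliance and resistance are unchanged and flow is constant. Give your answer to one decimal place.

Flow: 44 L/min ÷ 60 = 0.7333 L/s.
PIP = Vt/C + R·V̇ + PEEP (constant-flow equation of motion).
Only the baseline term changes: ΔPIP = ΔPEEP = 1 − 15 = -14.0 cmH2O.
Original PIP = 330/31.4 + 6.8×0.7333 + 15 = 30.496 cmH2O; new PIP = 30.496 + (-14.0) = 16.496 cmH2O.

16.5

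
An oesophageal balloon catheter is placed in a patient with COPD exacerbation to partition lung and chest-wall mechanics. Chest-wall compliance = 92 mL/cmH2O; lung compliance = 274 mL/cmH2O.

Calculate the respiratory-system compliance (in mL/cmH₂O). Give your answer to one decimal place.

68.9

Lung and chest wall are elastances in series: 1/Crs = 1/CL + 1/Ccw.
1/Crs = 1/274 + 1/92 = 0.01452.
Crs = 68.871 mL/cmH2O.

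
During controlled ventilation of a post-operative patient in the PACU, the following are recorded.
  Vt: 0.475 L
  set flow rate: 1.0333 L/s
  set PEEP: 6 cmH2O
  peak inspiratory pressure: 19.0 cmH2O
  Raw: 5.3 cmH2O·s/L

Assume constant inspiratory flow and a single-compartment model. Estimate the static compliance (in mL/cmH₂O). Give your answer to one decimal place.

Equation of motion (constant flow): PIP = Vt/C + R·V̇ + PEEP.
Vt/C = PIP − R·V̇ − PEEP = 19.0 − 5.3×1.0333 − 6 = 19.0 − 5.476 − 6 = 7.524 cmH2O.
C = Vt / 7.524 = 475 / 7.524 = 63.131 mL/cmH2O.

63.1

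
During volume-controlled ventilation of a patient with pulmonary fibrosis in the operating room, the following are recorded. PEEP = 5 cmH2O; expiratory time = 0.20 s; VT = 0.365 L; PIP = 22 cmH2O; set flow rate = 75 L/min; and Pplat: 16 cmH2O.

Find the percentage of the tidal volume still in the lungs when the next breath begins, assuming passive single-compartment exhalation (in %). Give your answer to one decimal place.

28.5

Flow: 75 L/min ÷ 60 = 1.25 L/s.
R = (PIP − Pplat)/V̇ = (22 − 16) / 1.25 = 6.0/1.25 = 4.8 cmH2O·s/L.
C = Vt/(Pplat − PEEP) = 365.0 / (16 − 5) = 365.0/11.0 = 33.182 mL/cmH2O.
τ = R × C = 4.8 × 0.03318 L/cmH2O = 0.1593 s.
Fraction remaining at end-expiration = e^(−Te/τ) = e^(−0.20/0.1593) = 0.2849 → 28.49%.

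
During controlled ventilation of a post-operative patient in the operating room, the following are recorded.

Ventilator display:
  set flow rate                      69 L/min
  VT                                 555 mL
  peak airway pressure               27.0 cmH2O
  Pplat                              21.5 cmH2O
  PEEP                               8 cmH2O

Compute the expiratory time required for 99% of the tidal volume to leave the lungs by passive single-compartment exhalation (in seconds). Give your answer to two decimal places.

Flow: 69 L/min ÷ 60 = 1.15 L/s.
R = (PIP − Pplat)/V̇ = (27.0 − 21.5) / 1.15 = 5.5/1.15 = 4.783 cmH2O·s/L.
C = Vt/(Pplat − PEEP) = 555.0 / (21.5 − 8) = 555.0/13.5 = 41.111 mL/cmH2O.
τ = R × C = 4.783 × 0.04111 L/cmH2O = 0.1966 s.
t = −τ·ln(1 − 0.99) = −0.1966·ln(0.01) = 0.9054 s.

0.91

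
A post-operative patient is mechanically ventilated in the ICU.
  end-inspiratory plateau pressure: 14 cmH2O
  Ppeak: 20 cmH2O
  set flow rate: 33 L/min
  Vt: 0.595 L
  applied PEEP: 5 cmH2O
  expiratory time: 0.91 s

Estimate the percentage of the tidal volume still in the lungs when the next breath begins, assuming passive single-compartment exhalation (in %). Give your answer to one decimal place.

Flow: 33 L/min ÷ 60 = 0.55 L/s.
R = (PIP − Pplat)/V̇ = (20 − 14) / 0.55 = 6.0/0.55 = 10.909 cmH2O·s/L.
C = Vt/(Pplat − PEEP) = 595.0 / (14 − 5) = 595.0/9.0 = 66.111 mL/cmH2O.
τ = R × C = 10.909 × 0.06611 L/cmH2O = 0.7212 s.
Fraction remaining at end-expiration = e^(−Te/τ) = e^(−0.91/0.7212) = 0.2831 → 28.31%.

28.3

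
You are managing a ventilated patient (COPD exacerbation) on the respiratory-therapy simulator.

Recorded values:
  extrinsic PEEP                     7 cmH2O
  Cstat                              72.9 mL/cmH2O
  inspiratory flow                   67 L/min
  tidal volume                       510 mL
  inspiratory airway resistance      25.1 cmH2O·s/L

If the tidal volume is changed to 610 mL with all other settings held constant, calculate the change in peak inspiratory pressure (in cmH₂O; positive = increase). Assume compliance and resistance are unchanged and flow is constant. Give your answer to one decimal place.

1.4

PIP = Vt/C + R·V̇ + PEEP (constant-flow equation of motion).
Only the elastic term changes: ΔPIP = ΔVt / C = (610 − 510) / 72.9 = 1.372 cmH2O.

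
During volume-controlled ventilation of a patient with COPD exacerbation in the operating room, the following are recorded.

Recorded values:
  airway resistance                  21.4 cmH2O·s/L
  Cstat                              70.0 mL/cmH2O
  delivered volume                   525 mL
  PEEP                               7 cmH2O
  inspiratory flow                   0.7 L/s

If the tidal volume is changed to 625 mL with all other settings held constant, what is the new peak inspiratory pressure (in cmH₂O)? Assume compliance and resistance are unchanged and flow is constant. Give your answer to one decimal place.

PIP = Vt/C + R·V̇ + PEEP (constant-flow equation of motion).
Only the elastic term changes: ΔPIP = ΔVt / C = (625 − 525) / 70.0 = 1.429 cmH2O.
Original PIP = 525/70.0 + 21.4×0.7 + 7 = 29.48 cmH2O; new PIP = 29.48 + (1.429) = 30.909 cmH2O.

30.9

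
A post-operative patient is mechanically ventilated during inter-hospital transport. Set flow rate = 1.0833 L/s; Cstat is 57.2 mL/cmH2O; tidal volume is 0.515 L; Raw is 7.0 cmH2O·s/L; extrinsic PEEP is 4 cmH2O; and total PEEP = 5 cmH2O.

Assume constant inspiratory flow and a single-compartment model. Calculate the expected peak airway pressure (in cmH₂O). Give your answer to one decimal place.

21.6

Total PEEP = 5 cmH2O (set 4 + intrinsic 1); this is the baseline alveolar pressure.
Equation of motion (constant flow): PIP = Vt/C + R·V̇ + PEEP.
PIP = 515/57.2 + 7.0×1.0833 + 5 = 9.003 + 7.583 + 5 = 21.586 cmH2O.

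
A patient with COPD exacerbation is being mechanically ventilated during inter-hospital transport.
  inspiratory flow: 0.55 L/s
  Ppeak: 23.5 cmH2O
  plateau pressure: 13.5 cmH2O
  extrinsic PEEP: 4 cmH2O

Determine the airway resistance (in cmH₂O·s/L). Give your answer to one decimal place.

Raw = (PIP − Pplat) / flow = (23.5 − 13.5) / 0.55 = 10.0 / 0.55 = 18.182 cmH2O·s/L.

18.2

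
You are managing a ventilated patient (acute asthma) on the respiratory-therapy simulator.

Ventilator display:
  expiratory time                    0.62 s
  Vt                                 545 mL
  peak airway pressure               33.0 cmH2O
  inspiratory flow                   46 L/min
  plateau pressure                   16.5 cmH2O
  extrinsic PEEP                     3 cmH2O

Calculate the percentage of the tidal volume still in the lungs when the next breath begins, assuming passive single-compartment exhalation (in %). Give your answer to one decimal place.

49.0

Flow: 46 L/min ÷ 60 = 0.7667 L/s.
R = (PIP − Pplat)/V̇ = (33.0 − 16.5) / 0.7667 = 16.5/0.7667 = 21.521 cmH2O·s/L.
C = Vt/(Pplat − PEEP) = 545.0 / (16.5 − 3) = 545.0/13.5 = 40.37 mL/cmH2O.
τ = R × C = 21.521 × 0.04037 L/cmH2O = 0.8688 s.
Fraction remaining at end-expiration = e^(−Te/τ) = e^(−0.62/0.8688) = 0.4899 → 48.99%.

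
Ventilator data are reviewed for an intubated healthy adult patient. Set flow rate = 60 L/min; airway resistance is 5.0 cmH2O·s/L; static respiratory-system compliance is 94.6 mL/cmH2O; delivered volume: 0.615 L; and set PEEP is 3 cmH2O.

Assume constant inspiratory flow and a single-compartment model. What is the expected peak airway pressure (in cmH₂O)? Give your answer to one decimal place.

Flow: 60 L/min ÷ 60 = 1 L/s.
Equation of motion (constant flow): PIP = Vt/C + R·V̇ + PEEP.
PIP = 615/94.6 + 5.0×1 + 3 = 6.501 + 5.0 + 3 = 14.501 cmH2O.

14.5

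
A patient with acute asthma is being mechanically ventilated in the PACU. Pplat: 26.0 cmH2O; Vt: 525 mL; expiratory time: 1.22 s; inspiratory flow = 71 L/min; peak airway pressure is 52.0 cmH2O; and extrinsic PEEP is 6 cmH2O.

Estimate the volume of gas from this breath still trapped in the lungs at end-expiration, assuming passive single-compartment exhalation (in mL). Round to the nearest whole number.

Flow: 71 L/min ÷ 60 = 1.1833 L/s.
R = (PIP − Pplat)/V̇ = (52.0 − 26.0) / 1.1833 = 26.0/1.1833 = 21.972 cmH2O·s/L.
C = Vt/(Pplat − PEEP) = 525.0 / (26.0 − 6) = 525.0/20.0 = 26.25 mL/cmH2O.
τ = R × C = 21.972 × 0.02625 L/cmH2O = 0.5768 s.
Fraction remaining = e^(−Te/τ) = e^(−1.22/0.5768) = 0.1206.
Trapped volume = 525.0 × 0.1206 = 63.315 mL.

63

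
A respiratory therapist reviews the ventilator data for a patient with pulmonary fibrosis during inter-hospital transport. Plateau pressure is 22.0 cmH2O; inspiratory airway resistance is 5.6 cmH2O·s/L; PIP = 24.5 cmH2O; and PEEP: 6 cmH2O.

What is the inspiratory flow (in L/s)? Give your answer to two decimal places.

flow = (PIP − Pplat) / Raw = 2.5 / 5.6 = 0.4464 L/s.

0.45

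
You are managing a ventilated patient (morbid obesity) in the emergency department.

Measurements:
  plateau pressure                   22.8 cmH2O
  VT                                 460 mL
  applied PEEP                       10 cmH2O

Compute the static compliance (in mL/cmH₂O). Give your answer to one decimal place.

35.9

Cstat = Vt / (Pplat − PEEP) = 460 / (22.8 − 10) = 460 / 12.8 = 35.938 mL/cmH2O.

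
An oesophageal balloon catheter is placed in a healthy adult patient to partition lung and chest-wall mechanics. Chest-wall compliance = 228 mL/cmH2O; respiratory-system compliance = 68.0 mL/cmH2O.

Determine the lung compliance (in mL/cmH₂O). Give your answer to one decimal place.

96.9

1/CL = 1/Crs − 1/Ccw.
1/CL = 1/68.0 − 1/228 = 0.01032.
CL = 96.899 mL/cmH2O.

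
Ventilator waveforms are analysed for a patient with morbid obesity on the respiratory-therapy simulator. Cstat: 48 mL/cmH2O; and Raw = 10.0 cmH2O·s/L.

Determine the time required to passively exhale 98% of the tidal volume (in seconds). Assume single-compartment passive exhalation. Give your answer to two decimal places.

τ = R × C = 10.0 × 48 mL/cmH2O = 10.0 × 0.048 L/cmH2O = 0.48 s.
Exhaled fraction f = 1 − e^(−t/τ) → t = −τ·ln(1 − f) = −0.48·ln(0.02) = 1.878 s.

1.88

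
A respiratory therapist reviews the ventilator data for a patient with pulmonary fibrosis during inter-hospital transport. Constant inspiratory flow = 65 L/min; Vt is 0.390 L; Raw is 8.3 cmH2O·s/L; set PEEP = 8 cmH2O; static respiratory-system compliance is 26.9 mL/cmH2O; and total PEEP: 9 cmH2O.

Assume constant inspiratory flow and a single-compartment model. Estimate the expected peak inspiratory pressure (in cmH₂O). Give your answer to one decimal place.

32.5

Flow: 65 L/min ÷ 60 = 1.0833 L/s.
Total PEEP = 9 cmH2O (set 8 + intrinsic 1); this is the baseline alveolar pressure.
Equation of motion (constant flow): PIP = Vt/C + R·V̇ + PEEP.
PIP = 390/26.9 + 8.3×1.0833 + 9 = 14.498 + 8.991 + 9 = 32.489 cmH2O.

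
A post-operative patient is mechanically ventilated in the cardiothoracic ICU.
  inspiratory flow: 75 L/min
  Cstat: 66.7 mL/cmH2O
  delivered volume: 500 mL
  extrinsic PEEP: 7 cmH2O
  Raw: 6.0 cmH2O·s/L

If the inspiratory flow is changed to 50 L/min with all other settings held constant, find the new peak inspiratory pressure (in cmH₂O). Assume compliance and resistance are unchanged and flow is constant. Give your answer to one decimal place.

Flow: 75 L/min ÷ 60 = 1.25 L/s.
New flow: 50 L/min ÷ 60 = 0.8333 L/s.
PIP = Vt/C + R·V̇ + PEEP (constant-flow equation of motion).
Only the resistive term changes: ΔPIP = R × ΔV̇ = 6.0 × (0.8333 − 1.25) = 6.0 × -0.4167 = -2.5 cmH2O.
Original PIP = 500/66.7 + 6.0×1.25 + 7 = 21.996 cmH2O; new PIP = 21.996 + (-2.5) = 19.496 cmH2O.

19.5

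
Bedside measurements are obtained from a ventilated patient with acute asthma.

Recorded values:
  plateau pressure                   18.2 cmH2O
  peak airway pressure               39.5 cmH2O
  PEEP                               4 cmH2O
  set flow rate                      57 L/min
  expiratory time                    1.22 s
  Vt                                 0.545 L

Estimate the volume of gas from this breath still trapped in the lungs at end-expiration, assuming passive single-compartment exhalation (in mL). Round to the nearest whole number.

Flow: 57 L/min ÷ 60 = 0.95 L/s.
R = (PIP − Pplat)/V̇ = (39.5 − 18.2) / 0.95 = 21.3/0.95 = 22.421 cmH2O·s/L.
C = Vt/(Pplat − PEEP) = 545.0 / (18.2 − 4) = 545.0/14.2 = 38.38 mL/cmH2O.
τ = R × C = 22.421 × 0.03838 L/cmH2O = 0.8605 s.
Fraction remaining = e^(−Te/τ) = e^(−1.22/0.8605) = 0.2423.
Trapped volume = 545.0 × 0.2423 = 132.05 mL.

132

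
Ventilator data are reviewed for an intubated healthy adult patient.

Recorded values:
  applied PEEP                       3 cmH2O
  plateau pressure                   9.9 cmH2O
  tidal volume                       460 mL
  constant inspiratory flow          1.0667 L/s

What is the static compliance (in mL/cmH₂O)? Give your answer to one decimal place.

66.7

Cstat = Vt / (Pplat − PEEP) = 460 / (9.9 − 3) = 460 / 6.9 = 66.667 mL/cmH2O.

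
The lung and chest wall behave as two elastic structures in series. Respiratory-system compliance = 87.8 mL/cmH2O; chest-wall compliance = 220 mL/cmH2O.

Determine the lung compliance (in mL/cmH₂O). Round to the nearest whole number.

1/CL = 1/Crs − 1/Ccw.
1/CL = 1/87.8 − 1/220 = 0.006844.
CL = 146.11 mL/cmH2O.

146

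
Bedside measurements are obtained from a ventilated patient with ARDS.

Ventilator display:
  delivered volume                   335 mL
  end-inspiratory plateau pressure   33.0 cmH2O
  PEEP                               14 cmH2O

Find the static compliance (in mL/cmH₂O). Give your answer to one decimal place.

Cstat = Vt / (Pplat − PEEP) = 335 / (33.0 − 14) = 335 / 19.0 = 17.632 mL/cmH2O.

17.6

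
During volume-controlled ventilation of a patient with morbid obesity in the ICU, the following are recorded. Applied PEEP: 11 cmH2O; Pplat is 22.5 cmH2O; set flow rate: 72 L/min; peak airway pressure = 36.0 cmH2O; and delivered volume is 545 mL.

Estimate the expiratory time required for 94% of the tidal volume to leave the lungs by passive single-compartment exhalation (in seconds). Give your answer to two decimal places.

Flow: 72 L/min ÷ 60 = 1.2 L/s.
R = (PIP − Pplat)/V̇ = (36.0 − 22.5) / 1.2 = 13.5/1.2 = 11.25 cmH2O·s/L.
C = Vt/(Pplat − PEEP) = 545.0 / (22.5 − 11) = 545.0/11.5 = 47.391 mL/cmH2O.
τ = R × C = 11.25 × 0.04739 L/cmH2O = 0.5331 s.
t = −τ·ln(1 − 0.94) = −0.5331·ln(0.06) = 1.5 s.

1.50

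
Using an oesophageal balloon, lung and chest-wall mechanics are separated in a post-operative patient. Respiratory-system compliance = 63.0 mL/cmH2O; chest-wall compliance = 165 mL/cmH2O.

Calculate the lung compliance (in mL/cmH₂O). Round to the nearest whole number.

102

1/CL = 1/Crs − 1/Ccw.
1/CL = 1/63.0 − 1/165 = 0.009812.
CL = 101.92 mL/cmH2O.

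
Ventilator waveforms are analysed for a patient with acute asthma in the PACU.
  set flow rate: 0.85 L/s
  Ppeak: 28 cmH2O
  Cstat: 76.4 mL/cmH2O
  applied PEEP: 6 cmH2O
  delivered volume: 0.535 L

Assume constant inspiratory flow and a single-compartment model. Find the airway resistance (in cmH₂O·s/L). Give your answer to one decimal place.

17.6

Equation of motion (constant flow): PIP = Vt/C + R·V̇ + PEEP.
R·V̇ = PIP − Vt/C − PEEP = 28 − 535/76.4 − 6 = 28 − 7.003 − 6 = 14.997 cmH2O.
R = 14.997 / 0.85 = 17.644 cmH2O·s/L.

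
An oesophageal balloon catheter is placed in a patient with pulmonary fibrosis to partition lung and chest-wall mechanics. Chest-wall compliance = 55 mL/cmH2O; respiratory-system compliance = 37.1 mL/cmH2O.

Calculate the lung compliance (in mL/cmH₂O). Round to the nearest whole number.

114

1/CL = 1/Crs − 1/Ccw.
1/CL = 1/37.1 − 1/55 = 0.008772.
CL = 114.0 mL/cmH2O.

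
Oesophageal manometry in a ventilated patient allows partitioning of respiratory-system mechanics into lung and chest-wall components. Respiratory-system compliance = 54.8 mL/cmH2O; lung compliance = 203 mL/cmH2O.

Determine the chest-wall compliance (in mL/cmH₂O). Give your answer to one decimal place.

1/Ccw = 1/Crs − 1/CL.
1/Ccw = 1/54.8 − 1/203 = 0.01332.
Ccw = 75.075 mL/cmH2O.

75.1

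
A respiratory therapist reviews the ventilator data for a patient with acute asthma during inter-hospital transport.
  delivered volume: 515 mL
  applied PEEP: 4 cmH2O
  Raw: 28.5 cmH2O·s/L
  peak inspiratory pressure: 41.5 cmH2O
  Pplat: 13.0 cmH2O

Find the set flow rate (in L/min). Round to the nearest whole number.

flow = (PIP − Pplat) / Raw = (41.5 − 13.0) / 28.5 = 1.0 L/s × 60 = 60.0 L/min.

60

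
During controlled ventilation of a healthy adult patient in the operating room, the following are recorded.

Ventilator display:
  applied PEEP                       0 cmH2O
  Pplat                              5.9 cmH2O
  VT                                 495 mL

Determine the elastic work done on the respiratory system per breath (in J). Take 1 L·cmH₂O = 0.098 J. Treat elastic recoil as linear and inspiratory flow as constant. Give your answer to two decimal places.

Elastic work ≈ ½ × (Pplat − PEEP) × Vt = 0.5 × (5.9 − 0) × 0.495 L = 0.5 × 5.9 × 0.495 = 1.46 L·cmH2O.
× 0.098 J/(L·cmH2O) → 0.1431 J.

0.14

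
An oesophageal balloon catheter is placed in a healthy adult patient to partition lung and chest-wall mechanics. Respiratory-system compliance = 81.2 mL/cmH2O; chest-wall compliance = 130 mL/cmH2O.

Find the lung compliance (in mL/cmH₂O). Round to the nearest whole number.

1/CL = 1/Crs − 1/Ccw.
1/CL = 1/81.2 − 1/130 = 0.004623.
CL = 216.31 mL/cmH2O.

216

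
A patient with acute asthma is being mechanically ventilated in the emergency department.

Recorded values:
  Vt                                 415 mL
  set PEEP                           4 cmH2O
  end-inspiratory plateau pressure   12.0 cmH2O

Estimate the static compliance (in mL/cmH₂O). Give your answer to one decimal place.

Cstat = Vt / (Pplat − PEEP) = 415 / (12.0 − 4) = 415 / 8.0 = 51.875 mL/cmH2O.

51.9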